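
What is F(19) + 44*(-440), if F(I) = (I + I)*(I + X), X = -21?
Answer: -19436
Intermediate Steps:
F(I) = 2*I*(-21 + I) (F(I) = (I + I)*(I - 21) = (2*I)*(-21 + I) = 2*I*(-21 + I))
F(19) + 44*(-440) = 2*19*(-21 + 19) + 44*(-440) = 2*19*(-2) - 19360 = -76 - 19360 = -19436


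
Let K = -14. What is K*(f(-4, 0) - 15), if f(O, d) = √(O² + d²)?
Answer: 154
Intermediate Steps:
K*(f(-4, 0) - 15) = -14*(√((-4)² + 0²) - 15) = -14*(√(16 + 0) - 15) = -14*(√16 - 15) = -14*(4 - 15) = -14*(-11) = 154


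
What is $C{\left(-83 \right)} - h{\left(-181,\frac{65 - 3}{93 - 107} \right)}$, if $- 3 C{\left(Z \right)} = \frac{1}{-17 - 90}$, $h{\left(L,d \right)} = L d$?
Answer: $- \frac{1801124}{2247} \approx -801.57$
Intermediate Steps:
$C{\left(Z \right)} = \frac{1}{321}$ ($C{\left(Z \right)} = - \frac{1}{3 \left(-17 - 90\right)} = - \frac{1}{3 \left(-107\right)} = \left(- \frac{1}{3}\right) \left(- \frac{1}{107}\right) = \frac{1}{321}$)
$C{\left(-83 \right)} - h{\left(-181,\frac{65 - 3}{93 - 107} \right)} = \frac{1}{321} - - 181 \frac{65 - 3}{93 - 107} = \frac{1}{321} - - 181 \frac{62}{-14} = \frac{1}{321} - - 181 \cdot 62 \left(- \frac{1}{14}\right) = \frac{1}{321} - \left(-181\right) \left(- \frac{31}{7}\right) = \frac{1}{321} - \frac{5611}{7} = - \frac{1801124}{2247}$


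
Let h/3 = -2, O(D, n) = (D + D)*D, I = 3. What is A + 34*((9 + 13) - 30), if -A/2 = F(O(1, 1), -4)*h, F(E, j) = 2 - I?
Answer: -284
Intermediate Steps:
O(D, n) = 2*D**2 (O(D, n) = (2*D)*D = 2*D**2)
h = -6 (h = 3*(-2) = -6)
F(E, j) = -1 (F(E, j) = 2 - 1*3 = 2 - 3 = -1)
A = -12 (A = -(-2)*(-6) = -2*6 = -12)
A + 34*((9 + 13) - 30) = -12 + 34*((9 + 13) - 30) = -12 + 34*(22 - 30) = -12 + 34*(-8) = -12 - 272 = -284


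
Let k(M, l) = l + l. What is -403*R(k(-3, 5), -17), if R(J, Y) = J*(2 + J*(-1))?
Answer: 32240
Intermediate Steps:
k(M, l) = 2*l
R(J, Y) = J*(2 - J)
-403*R(k(-3, 5), -17) = -403*2*5*(2 - 2*5) = -4030*(2 - 1*10) = -4030*(2 - 10) = -4030*(-8) = -403*(-80) = 32240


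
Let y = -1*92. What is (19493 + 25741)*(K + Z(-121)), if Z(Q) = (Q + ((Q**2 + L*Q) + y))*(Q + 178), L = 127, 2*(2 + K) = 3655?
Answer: -2338484715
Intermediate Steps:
K = 3651/2 (K = -2 + (1/2)*3655 = -2 + 3655/2 = 3651/2 ≈ 1825.5)
y = -92
Z(Q) = (178 + Q)*(-92 + Q**2 + 128*Q) (Z(Q) = (Q + ((Q**2 + 127*Q) - 92))*(Q + 178) = (Q + (-92 + Q**2 + 127*Q))*(178 + Q) = (-92 + Q**2 + 128*Q)*(178 + Q) = (178 + Q)*(-92 + Q**2 + 128*Q))
(19493 + 25741)*(K + Z(-121)) = (19493 + 25741)*(3651/2 + (-16376 + (-121)**3 + 306*(-121)**2 + 22692*(-121))) = 45234*(3651/2 + (-16376 - 1771561 + 306*14641 - 2745732)) = 45234*(3651/2 + (-16376 - 1771561 + 4480146 - 2745732)) = 45234*(3651/2 - 53523) = 45234*(-103395/2) = -2338484715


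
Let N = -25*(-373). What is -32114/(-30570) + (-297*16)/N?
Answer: 15419441/28506525 ≈ 0.54091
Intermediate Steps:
N = 9325
-32114/(-30570) + (-297*16)/N = -32114/(-30570) - 297*16/9325 = -32114*(-1/30570) - 4752*1/9325 = 16057/15285 - 4752/9325 = 15419441/28506525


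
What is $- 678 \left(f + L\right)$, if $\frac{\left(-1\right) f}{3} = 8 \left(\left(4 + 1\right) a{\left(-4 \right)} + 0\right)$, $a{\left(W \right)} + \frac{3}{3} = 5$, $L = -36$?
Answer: $349848$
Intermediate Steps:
$a{\left(W \right)} = 4$ ($a{\left(W \right)} = -1 + 5 = 4$)
$f = -480$ ($f = - 3 \cdot 8 \left(\left(4 + 1\right) 4 + 0\right) = - 3 \cdot 8 \left(5 \cdot 4 + 0\right) = - 3 \cdot 8 \left(20 + 0\right) = - 3 \cdot 8 \cdot 20 = \left(-3\right) 160 = -480$)
$- 678 \left(f + L\right) = - 678 \left(-480 - 36\right) = \left(-678\right) \left(-516\right) = 349848$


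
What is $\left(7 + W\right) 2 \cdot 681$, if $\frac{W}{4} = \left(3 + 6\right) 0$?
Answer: $9534$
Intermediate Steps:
$W = 0$ ($W = 4 \left(3 + 6\right) 0 = 4 \cdot 9 \cdot 0 = 4 \cdot 0 = 0$)
$\left(7 + W\right) 2 \cdot 681 = \left(7 + 0\right) 2 \cdot 681 = 7 \cdot 2 \cdot 681 = 14 \cdot 681 = 9534$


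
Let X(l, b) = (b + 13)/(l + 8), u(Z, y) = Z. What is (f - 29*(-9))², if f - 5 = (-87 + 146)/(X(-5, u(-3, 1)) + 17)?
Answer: 269058409/3721 ≈ 72308.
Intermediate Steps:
X(l, b) = (13 + b)/(8 + l)
f = 482/61 (f = 5 + (-87 + 146)/((13 - 3)/(8 - 5) + 17) = 5 + 59/(10/3 + 17) = 5 + 59/(61/3) = 5 + 59*(3/61) = 5 + 177/61 = 482/61 ≈ 7.9016)
(f - 29*(-9))² = (482/61 - 29*(-9))² = (482/61 + 261)² = (16403/61)² = 269058409/3721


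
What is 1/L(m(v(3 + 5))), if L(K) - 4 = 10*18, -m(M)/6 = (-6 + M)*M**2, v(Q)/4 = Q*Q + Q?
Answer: 1/184 ≈ 0.0054348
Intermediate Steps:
v(Q) = 4*Q + 4*Q**2 (v(Q) = 4*(Q*Q + Q) = 4*(Q**2 + Q) = 4*(Q + Q**2) = 4*Q + 4*Q**2)
m(M) = -6*M**2*(-6 + M) (m(M) = -6*(-6 + M)*M**2 = -6*M**2*(-6 + M))
L(K) = 184 (L(K) = 4 + 10*18 = 4 + 180 = 184)
1/L(m(v(3 + 5))) = 1/184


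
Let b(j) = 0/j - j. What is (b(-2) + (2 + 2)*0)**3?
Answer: 8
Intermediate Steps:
b(j) = -j (b(j) = 0 - j = -j)
(b(-2) + (2 + 2)*0)**3 = (-1*(-2) + (2 + 2)*0)**3 = (2 + 4*0)**3 = (2 + 0)**3 = 2**3 = 8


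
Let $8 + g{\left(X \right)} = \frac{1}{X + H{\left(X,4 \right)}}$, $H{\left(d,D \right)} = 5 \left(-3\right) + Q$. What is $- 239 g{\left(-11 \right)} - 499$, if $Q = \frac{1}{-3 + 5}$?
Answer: $\frac{72541}{51} \approx 1422.4$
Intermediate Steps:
$Q = \frac{1}{2} \approx 0.5$
$H{\left(d,D \right)} = - \frac{29}{2}$ ($H{\left(d,D \right)} = 5 \left(-3\right) + \frac{1}{2} = -15 + \frac{1}{2} = - \frac{29}{2}$)
$g{\left(X \right)} = -8 + \frac{1}{- \frac{29}{2} + X}$ ($g{\left(X \right)} = -8 + \frac{1}{X - \frac{29}{2}} = -8 + \frac{1}{- \frac{29}{2} + X}$)
$- 239 g{\left(-11 \right)} - 499 = - 239 \frac{2 \left(117 - -88\right)}{-29 + 2 \left(-11\right)} - 499 = - 239 \frac{2 \left(117 + 88\right)}{-29 - 22} - 499 = - 239 \cdot 2 \frac{1}{-51} \cdot 205 - 499 = - 239 \cdot 2 \left(- \frac{1}{51}\right) 205 - 499 = \left(-239\right) \left(- \frac{410}{51}\right) - 499 = \frac{97990}{51} - 499 = \frac{72541}{51}$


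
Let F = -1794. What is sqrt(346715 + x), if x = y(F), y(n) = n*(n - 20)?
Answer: sqrt(3601031) ≈ 1897.6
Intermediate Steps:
y(n) = n*(-20 + n)
x = 3254316 (x = -1794*(-20 - 1794) = -1794*(-1814) = 3254316)
sqrt(346715 + x) = sqrt(346715 + 3254316) = sqrt(3601031)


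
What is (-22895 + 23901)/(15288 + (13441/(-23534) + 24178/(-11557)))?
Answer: 39087761804/593906167065 ≈ 0.065815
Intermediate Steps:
(-22895 + 23901)/(15288 + (13441/(-23534) + 24178/(-11557))) = 1006/(15288 + (13441*(-1/23534) + 24178*(-1/11557))) = 1006/(15288 + (-13441/23534 - 3454/1651)) = 1006/(15288 - 103477527/38854634) = 1006/(593906167065/38854634) = 1006*(38854634/593906167065) = 39087761804/593906167065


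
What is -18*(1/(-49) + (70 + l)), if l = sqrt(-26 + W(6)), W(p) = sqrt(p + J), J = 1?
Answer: -61722/49 - 18*I*sqrt(26 - sqrt(7)) ≈ -1259.6 - 86.987*I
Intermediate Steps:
W(p) = sqrt(1 + p) (W(p) = sqrt(p + 1) = sqrt(1 + p))
l = sqrt(-26 + sqrt(7)) (l = sqrt(-26 + sqrt(1 + 6)) = sqrt(-26 + sqrt(7)) ≈ 4.8326*I)
-18*(1/(-49) + (70 + l)) = -18*(1/(-49) + (70 + sqrt(-26 + sqrt(7)))) = -18*(-1/49 + (70 + sqrt(-26 + sqrt(7)))) = -18*(3429/49 + sqrt(-26 + sqrt(7))) = -61722/49 - 18*sqrt(-26 + sqrt(7))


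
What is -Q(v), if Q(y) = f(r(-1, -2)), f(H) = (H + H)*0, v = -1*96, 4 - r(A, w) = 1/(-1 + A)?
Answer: 0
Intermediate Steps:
r(A, w) = 4 - 1/(-1 + A)
v = -96
f(H) = 0 (f(H) = (2*H)*0 = 0)
Q(y) = 0
-Q(v) = -1*0 = 0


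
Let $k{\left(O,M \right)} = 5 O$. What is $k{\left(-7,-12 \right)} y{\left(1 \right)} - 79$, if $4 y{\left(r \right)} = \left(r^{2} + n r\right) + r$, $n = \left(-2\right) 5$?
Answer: $-9$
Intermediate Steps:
$n = -10$
$y{\left(r \right)} = - \frac{9 r}{4} + \frac{r^{2}}{4}$ ($y{\left(r \right)} = \frac{\left(r^{2} - 10 r\right) + r}{4} = \frac{r^{2} - 9 r}{4} = - \frac{9 r}{4} + \frac{r^{2}}{4}$)
$k{\left(-7,-12 \right)} y{\left(1 \right)} - 79 = 5 \left(-7\right) \frac{1}{4} \cdot 1 \left(-9 + 1\right) - 79 = - 35 \cdot \frac{1}{4} \cdot 1 \left(-8\right) - 79 = \left(-35\right) \left(-2\right) - 79 = 70 - 79 = -9$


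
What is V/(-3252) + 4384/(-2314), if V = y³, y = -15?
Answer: -1074503/1254188 ≈ -0.85673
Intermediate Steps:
V = -3375 (V = (-15)³ = -3375)
V/(-3252) + 4384/(-2314) = -3375/(-3252) + 4384/(-2314) = -3375*(-1/3252) + 4384*(-1/2314) = 1125/1084 - 2192/1157 = -1074503/1254188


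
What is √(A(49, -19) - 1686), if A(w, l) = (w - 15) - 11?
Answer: I*√1663 ≈ 40.78*I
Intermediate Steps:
A(w, l) = -26 + w (A(w, l) = (-15 + w) - 11 = -26 + w)
√(A(49, -19) - 1686) = √((-26 + 49) - 1686) = √(23 - 1686) = √(-1663) = I*√1663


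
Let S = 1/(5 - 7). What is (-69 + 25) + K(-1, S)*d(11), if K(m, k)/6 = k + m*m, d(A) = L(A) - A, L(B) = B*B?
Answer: 286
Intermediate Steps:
L(B) = B**2
d(A) = A**2 - A
S = -1/2 (S = 1/(-2) = -1/2 ≈ -0.50000)
K(m, k) = 6*k + 6*m**2 (K(m, k) = 6*(k + m*m) = 6*(k + m**2) = 6*k + 6*m**2)
(-69 + 25) + K(-1, S)*d(11) = (-69 + 25) + (6*(-1/2) + 6*(-1)**2)*(11*(-1 + 11)) = -44 + (-3 + 6*1)*(11*10) = -44 + (-3 + 6)*110 = -44 + 3*110 = -44 + 330 = 286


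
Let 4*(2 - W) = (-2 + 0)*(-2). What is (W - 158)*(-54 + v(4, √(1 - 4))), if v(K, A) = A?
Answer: 8478 - 157*I*√3 ≈ 8478.0 - 271.93*I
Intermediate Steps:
W = 1 (W = 2 - (-2 + 0)*(-2)/4 = 2 - (-1)*(-2)/2 = 2 - ¼*4 = 2 - 1 = 1)
(W - 158)*(-54 + v(4, √(1 - 4))) = (1 - 158)*(-54 + √(1 - 4)) = -157*(-54 + √(-3)) = -157*(-54 + I*√3) = 8478 - 157*I*√3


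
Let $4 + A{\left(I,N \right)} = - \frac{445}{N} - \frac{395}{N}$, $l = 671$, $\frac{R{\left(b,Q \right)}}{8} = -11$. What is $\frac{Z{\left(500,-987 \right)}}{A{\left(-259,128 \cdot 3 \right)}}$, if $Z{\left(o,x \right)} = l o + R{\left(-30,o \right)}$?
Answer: $-54208$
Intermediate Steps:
$R{\left(b,Q \right)} = -88$ ($R{\left(b,Q \right)} = 8 \left(-11\right) = -88$)
$Z{\left(o,x \right)} = -88 + 671 o$ ($Z{\left(o,x \right)} = 671 o - 88 = -88 + 671 o$)
$A{\left(I,N \right)} = -4 - \frac{840}{N}$
$\frac{Z{\left(500,-987 \right)}}{A{\left(-259,128 \cdot 3 \right)}} = \frac{-88 + 671 \cdot 500}{-4 - \frac{840}{128 \cdot 3}} = \frac{-88 + 335500}{-4 - \frac{840}{384}} = \frac{335412}{-4 - \frac{35}{16}} = \frac{335412}{- \frac{99}{16}} = 335412 \left(- \frac{16}{99}\right) = -54208$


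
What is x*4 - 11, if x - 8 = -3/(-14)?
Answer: 153/7 ≈ 21.857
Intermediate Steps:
x = 115/14 (x = 8 - 3/(-14) = 8 - 3*(-1/14) = 8 + 3/14 = 115/14 ≈ 8.2143)
x*4 - 11 = (115/14)*4 - 11 = 230/7 - 11 = 153/7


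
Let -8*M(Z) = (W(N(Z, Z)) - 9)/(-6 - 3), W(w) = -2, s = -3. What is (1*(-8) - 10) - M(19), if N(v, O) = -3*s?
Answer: -1285/72 ≈ -17.847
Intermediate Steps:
N(v, O) = 9 (N(v, O) = -3*(-3) = 9)
M(Z) = -11/72 (M(Z) = -(-2 - 9)/(8*(-6 - 3)) = -(-11)/(8*(-9)) = -(-11)*(-1)/(8*9) = -⅛*11/9 = -11/72)
(1*(-8) - 10) - M(19) = (1*(-8) - 10) - 1*(-11/72) = (-8 - 10) + 11/72 = -18 + 11/72 = -1285/72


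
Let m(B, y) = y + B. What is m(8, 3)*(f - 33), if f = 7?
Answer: -286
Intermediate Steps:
m(B, y) = B + y
m(8, 3)*(f - 33) = (8 + 3)*(7 - 33) = 11*(-26) = -286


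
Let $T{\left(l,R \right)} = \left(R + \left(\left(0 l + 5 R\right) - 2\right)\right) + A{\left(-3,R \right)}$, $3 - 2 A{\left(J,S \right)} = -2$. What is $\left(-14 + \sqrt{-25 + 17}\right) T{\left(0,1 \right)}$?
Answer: $-91 + 13 i \sqrt{2} \approx -91.0 + 18.385 i$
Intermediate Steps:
$A{\left(J,S \right)} = \frac{5}{2}$ ($A{\left(J,S \right)} = \frac{3}{2} - -1 = \frac{3}{2} + 1 = \frac{5}{2}$)
$T{\left(l,R \right)} = \frac{1}{2} + 6 R$ ($T{\left(l,R \right)} = \left(R + \left(\left(0 l + 5 R\right) - 2\right)\right) + \frac{5}{2} = \left(R + \left(\left(0 + 5 R\right) - 2\right)\right) + \frac{5}{2} = \left(R + \left(5 R - 2\right)\right) + \frac{5}{2} = \left(R + \left(-2 + 5 R\right)\right) + \frac{5}{2} = \left(-2 + 6 R\right) + \frac{5}{2} = \frac{1}{2} + 6 R$)
$\left(-14 + \sqrt{-25 + 17}\right) T{\left(0,1 \right)} = \left(-14 + \sqrt{-25 + 17}\right) \left(\frac{1}{2} + 6 \cdot 1\right) = \left(-14 + \sqrt{-8}\right) \left(\frac{1}{2} + 6\right) = \left(-14 + 2 i \sqrt{2}\right) \frac{13}{2} = -91 + 13 i \sqrt{2}$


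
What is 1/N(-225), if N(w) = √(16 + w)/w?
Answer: 225*I*√209/209 ≈ 15.564*I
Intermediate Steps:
N(w) = √(16 + w)/w
1/N(-225) = 1/(√(16 - 225)/(-225)) = 1/(-I*√209/225) = 225*I*√209/209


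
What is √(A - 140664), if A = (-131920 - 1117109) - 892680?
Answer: 3*I*√253597 ≈ 1510.8*I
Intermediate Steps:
A = -2141709 (A = -1249029 - 892680 = -2141709)
√(A - 140664) = √(-2141709 - 140664) = √(-2282373) = 3*I*√253597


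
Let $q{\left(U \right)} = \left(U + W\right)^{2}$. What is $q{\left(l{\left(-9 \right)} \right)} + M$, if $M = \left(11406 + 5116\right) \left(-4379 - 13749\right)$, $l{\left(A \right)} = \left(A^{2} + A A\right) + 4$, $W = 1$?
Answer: $-299482927$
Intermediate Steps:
$l{\left(A \right)} = 4 + 2 A^{2}$ ($l{\left(A \right)} = \left(A^{2} + A^{2}\right) + 4 = 2 A^{2} + 4 = 4 + 2 A^{2}$)
$q{\left(U \right)} = \left(1 + U\right)^{2}$ ($q{\left(U \right)} = \left(U + 1\right)^{2} = \left(1 + U\right)^{2}$)
$M = -299510816$ ($M = 16522 \left(-18128\right) = -299510816$)
$q{\left(l{\left(-9 \right)} \right)} + M = \left(1 + \left(4 + 2 \left(-9\right)^{2}\right)\right)^{2} - 299510816 = \left(1 + \left(4 + 2 \cdot 81\right)\right)^{2} - 299510816 = \left(1 + \left(4 + 162\right)\right)^{2} - 299510816 = \left(1 + 166\right)^{2} - 299510816 = 167^{2} - 299510816 = 27889 - 299510816 = -299482927$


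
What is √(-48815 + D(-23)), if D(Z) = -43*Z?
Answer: 3*I*√5314 ≈ 218.69*I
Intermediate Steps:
√(-48815 + D(-23)) = √(-48815 - 43*(-23)) = √(-48815 + 989) = √(-47826) = 3*I*√5314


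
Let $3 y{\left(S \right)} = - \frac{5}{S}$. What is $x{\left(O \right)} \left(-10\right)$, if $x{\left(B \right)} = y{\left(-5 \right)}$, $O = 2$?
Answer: $- \frac{10}{3} \approx -3.3333$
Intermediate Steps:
$y{\left(S \right)} = - \frac{5}{3 S}$ ($y{\left(S \right)} = \frac{\left(-5\right) \frac{1}{S}}{3} = - \frac{5}{3 S}$)
$x{\left(B \right)} = \frac{1}{3}$ ($x{\left(B \right)} = - \frac{5}{3 \left(-5\right)} = \left(- \frac{5}{3}\right) \left(- \frac{1}{5}\right) = \frac{1}{3}$)
$x{\left(O \right)} \left(-10\right) = \frac{1}{3} \left(-10\right) = - \frac{10}{3}$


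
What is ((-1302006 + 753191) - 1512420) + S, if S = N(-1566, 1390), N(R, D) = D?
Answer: -2059845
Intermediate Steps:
S = 1390
((-1302006 + 753191) - 1512420) + S = ((-1302006 + 753191) - 1512420) + 1390 = (-548815 - 1512420) + 1390 = -2061235 + 1390 = -2059845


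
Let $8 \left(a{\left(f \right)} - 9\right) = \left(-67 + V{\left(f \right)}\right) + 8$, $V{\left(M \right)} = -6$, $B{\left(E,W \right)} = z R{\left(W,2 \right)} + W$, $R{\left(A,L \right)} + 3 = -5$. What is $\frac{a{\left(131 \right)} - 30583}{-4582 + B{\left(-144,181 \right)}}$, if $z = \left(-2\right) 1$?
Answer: $\frac{244657}{35080} \approx 6.9743$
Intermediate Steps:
$R{\left(A,L \right)} = -8$ ($R{\left(A,L \right)} = -3 - 5 = -8$)
$z = -2$
$B{\left(E,W \right)} = 16 + W$ ($B{\left(E,W \right)} = \left(-2\right) \left(-8\right) + W = 16 + W$)
$a{\left(f \right)} = \frac{7}{8}$ ($a{\left(f \right)} = 9 + \frac{\left(-67 - 6\right) + 8}{8} = 9 + \frac{-73 + 8}{8} = 9 + \frac{1}{8} \left(-65\right) = 9 - \frac{65}{8} = \frac{7}{8}$)
$\frac{a{\left(131 \right)} - 30583}{-4582 + B{\left(-144,181 \right)}} = \frac{\frac{7}{8} - 30583}{-4582 + \left(16 + 181\right)} = - \frac{244657}{8 \left(-4582 + 197\right)} = - \frac{244657}{8 \left(-4385\right)} = \left(- \frac{244657}{8}\right) \left(- \frac{1}{4385}\right) = \frac{244657}{35080}$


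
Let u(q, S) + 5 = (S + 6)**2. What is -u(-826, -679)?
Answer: -452924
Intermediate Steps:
u(q, S) = -5 + (6 + S)**2 (u(q, S) = -5 + (S + 6)**2 = -5 + (6 + S)**2)
-u(-826, -679) = -(-5 + (6 - 679)**2) = -(-5 + (-673)**2) = -(-5 + 452929) = -1*452924 = -452924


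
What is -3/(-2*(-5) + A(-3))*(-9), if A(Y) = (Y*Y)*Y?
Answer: -27/17 ≈ -1.5882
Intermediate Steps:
A(Y) = Y³ (A(Y) = Y²*Y = Y³)
-3/(-2*(-5) + A(-3))*(-9) = -3/(-2*(-5) + (-3)³)*(-9) = -3/(10 - 27)*(-9) = -3/(-17)*(-9) = -3*(-1/17)*(-9) = (3/17)*(-9) = -27/17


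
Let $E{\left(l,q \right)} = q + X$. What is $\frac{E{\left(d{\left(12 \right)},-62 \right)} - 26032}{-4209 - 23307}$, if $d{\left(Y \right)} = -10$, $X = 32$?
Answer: $\frac{13031}{13758} \approx 0.94716$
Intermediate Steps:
$E{\left(l,q \right)} = 32 + q$ ($E{\left(l,q \right)} = q + 32 = 32 + q$)
$\frac{E{\left(d{\left(12 \right)},-62 \right)} - 26032}{-4209 - 23307} = \frac{\left(32 - 62\right) - 26032}{-4209 - 23307} = \frac{-30 - 26032}{-27516} = \left(-26062\right) \left(- \frac{1}{27516}\right) = \frac{13031}{13758}$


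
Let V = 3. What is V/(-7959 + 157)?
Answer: -3/7802 ≈ -0.00038452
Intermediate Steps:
V/(-7959 + 157) = 3/(-7959 + 157) = 3/(-7802) = -1/7802*3 = -3/7802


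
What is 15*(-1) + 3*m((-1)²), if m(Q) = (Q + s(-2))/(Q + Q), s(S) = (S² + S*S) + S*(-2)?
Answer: 9/2 ≈ 4.5000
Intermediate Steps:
s(S) = -2*S + 2*S² (s(S) = (S² + S²) - 2*S = 2*S² - 2*S = -2*S + 2*S²)
m(Q) = (12 + Q)/(2*Q) (m(Q) = (Q + 2*(-2)*(-1 - 2))/(Q + Q) = (Q + 2*(-2)*(-3))/((2*Q)) = (Q + 12)*(1/(2*Q)) = (12 + Q)*(1/(2*Q)) = (12 + Q)/(2*Q))
15*(-1) + 3*m((-1)²) = 15*(-1) + 3*((12 + (-1)²)/(2*((-1)²))) = -15 + 3*((½)*(12 + 1)/1) = -15 + 3*((½)*1*13) = -15 + 3*(13/2) = -15 + 39/2 = 9/2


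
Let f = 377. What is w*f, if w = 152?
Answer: 57304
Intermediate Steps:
w*f = 152*377 = 57304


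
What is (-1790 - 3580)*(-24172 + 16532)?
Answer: 41026800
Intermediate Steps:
(-1790 - 3580)*(-24172 + 16532) = -5370*(-7640) = 41026800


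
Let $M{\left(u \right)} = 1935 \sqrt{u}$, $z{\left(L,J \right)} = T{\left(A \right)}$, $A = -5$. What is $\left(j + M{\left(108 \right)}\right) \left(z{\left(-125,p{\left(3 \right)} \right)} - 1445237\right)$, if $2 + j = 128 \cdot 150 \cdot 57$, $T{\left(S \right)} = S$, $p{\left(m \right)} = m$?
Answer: $-1581669954316 - 16779259620 \sqrt{3} \approx -1.6107 \cdot 10^{12}$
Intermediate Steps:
$z{\left(L,J \right)} = -5$
$j = 1094398$ ($j = -2 + 128 \cdot 150 \cdot 57 = -2 + 19200 \cdot 57 = -2 + 1094400 = 1094398$)
$\left(j + M{\left(108 \right)}\right) \left(z{\left(-125,p{\left(3 \right)} \right)} - 1445237\right) = \left(1094398 + 1935 \sqrt{108}\right) \left(-5 - 1445237\right) = \left(1094398 + 1935 \cdot 6 \sqrt{3}\right) \left(-1445242\right) = \left(1094398 + 11610 \sqrt{3}\right) \left(-1445242\right) = -1581669954316 - 16779259620 \sqrt{3}$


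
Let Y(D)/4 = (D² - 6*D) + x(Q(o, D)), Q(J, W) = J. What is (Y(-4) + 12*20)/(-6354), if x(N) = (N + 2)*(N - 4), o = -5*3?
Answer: -694/3177 ≈ -0.21845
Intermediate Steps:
o = -15
x(N) = (-4 + N)*(2 + N) (x(N) = (2 + N)*(-4 + N) = (-4 + N)*(2 + N))
Y(D) = 988 - 24*D + 4*D² (Y(D) = 4*((D² - 6*D) + (-8 + (-15)² - 2*(-15))) = 4*((D² - 6*D) + (-8 + 225 + 30)) = 4*((D² - 6*D) + 247) = 4*(247 + D² - 6*D) = 988 - 24*D + 4*D²)
(Y(-4) + 12*20)/(-6354) = ((988 - 24*(-4) + 4*(-4)²) + 12*20)/(-6354) = ((988 + 96 + 4*16) + 240)*(-1/6354) = ((988 + 96 + 64) + 240)*(-1/6354) = (1148 + 240)*(-1/6354) = 1388*(-1/6354) = -694/3177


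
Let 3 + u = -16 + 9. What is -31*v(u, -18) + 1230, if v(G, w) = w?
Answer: 1788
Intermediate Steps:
u = -10 (u = -3 + (-16 + 9) = -3 - 7 = -10)
-31*v(u, -18) + 1230 = -31*(-18) + 1230 = 558 + 1230 = 1788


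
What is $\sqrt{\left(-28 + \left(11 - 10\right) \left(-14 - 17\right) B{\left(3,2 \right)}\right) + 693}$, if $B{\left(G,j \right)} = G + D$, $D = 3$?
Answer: $\sqrt{479} \approx 21.886$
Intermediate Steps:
$B{\left(G,j \right)} = 3 + G$ ($B{\left(G,j \right)} = G + 3 = 3 + G$)
$\sqrt{\left(-28 + \left(11 - 10\right) \left(-14 - 17\right) B{\left(3,2 \right)}\right) + 693} = \sqrt{\left(-28 + \left(11 - 10\right) \left(-14 - 17\right) \left(3 + 3\right)\right) + 693} = \sqrt{\left(-28 + 1 \left(-31\right) 6\right) + 693} = \sqrt{\left(-28 - 186\right) + 693} = \sqrt{-214 + 693} = \sqrt{479}$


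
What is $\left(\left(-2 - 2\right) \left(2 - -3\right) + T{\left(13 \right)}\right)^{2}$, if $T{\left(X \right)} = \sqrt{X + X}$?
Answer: $\left(20 - \sqrt{26}\right)^{2} \approx 222.04$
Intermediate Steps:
$T{\left(X \right)} = \sqrt{2} \sqrt{X}$ ($T{\left(X \right)} = \sqrt{2 X} = \sqrt{2} \sqrt{X}$)
$\left(\left(-2 - 2\right) \left(2 - -3\right) + T{\left(13 \right)}\right)^{2} = \left(\left(-2 - 2\right) \left(2 - -3\right) + \sqrt{2} \sqrt{13}\right)^{2} = \left(- 4 \left(2 + 3\right) + \sqrt{26}\right)^{2} = \left(\left(-4\right) 5 + \sqrt{26}\right)^{2} = \left(-20 + \sqrt{26}\right)^{2}$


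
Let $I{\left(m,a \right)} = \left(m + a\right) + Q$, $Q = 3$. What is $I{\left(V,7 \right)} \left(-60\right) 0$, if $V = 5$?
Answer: $0$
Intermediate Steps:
$I{\left(m,a \right)} = 3 + a + m$ ($I{\left(m,a \right)} = \left(m + a\right) + 3 = \left(a + m\right) + 3 = 3 + a + m$)
$I{\left(V,7 \right)} \left(-60\right) 0 = \left(3 + 7 + 5\right) \left(-60\right) 0 = 15 \left(-60\right) 0 = \left(-900\right) 0 = 0$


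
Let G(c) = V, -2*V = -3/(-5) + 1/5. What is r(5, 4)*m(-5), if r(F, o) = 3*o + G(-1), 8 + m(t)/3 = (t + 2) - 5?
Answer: -2784/5 ≈ -556.80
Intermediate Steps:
V = -⅖ (V = -(-3/(-5) + 1/5)/2 = -(-3*(-⅕) + 1*(⅕))/2 = -(⅗ + ⅕)/2 = -½*⅘ = -⅖ ≈ -0.40000)
G(c) = -⅖
m(t) = -33 + 3*t (m(t) = -24 + 3*((t + 2) - 5) = -24 + 3*((2 + t) - 5) = -24 + 3*(-3 + t) = -24 + (-9 + 3*t) = -33 + 3*t)
r(F, o) = -⅖ + 3*o (r(F, o) = 3*o - ⅖ = -⅖ + 3*o)
r(5, 4)*m(-5) = (-⅖ + 3*4)*(-33 + 3*(-5)) = (-⅖ + 12)*(-33 - 15) = (58/5)*(-48) = -2784/5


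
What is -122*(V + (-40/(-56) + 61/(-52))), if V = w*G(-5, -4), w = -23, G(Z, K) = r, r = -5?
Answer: -2543273/182 ≈ -13974.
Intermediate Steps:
G(Z, K) = -5
V = 115 (V = -23*(-5) = 115)
-122*(V + (-40/(-56) + 61/(-52))) = -122*(115 + (-40/(-56) + 61/(-52))) = -122*(115 + (-40*(-1/56) + 61*(-1/52))) = -122*(115 + (5/7 - 61/52)) = -122*(115 - 167/364) = -122*41693/364 = -2543273/182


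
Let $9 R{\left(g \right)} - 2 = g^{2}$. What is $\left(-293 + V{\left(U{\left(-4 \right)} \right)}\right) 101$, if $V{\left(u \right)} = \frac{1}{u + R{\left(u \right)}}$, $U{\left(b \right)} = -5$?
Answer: $- \frac{59287}{2} \approx -29644.0$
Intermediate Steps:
$R{\left(g \right)} = \frac{2}{9} + \frac{g^{2}}{9}$
$V{\left(u \right)} = \frac{1}{\frac{2}{9} + u + \frac{u^{2}}{9}}$ ($V{\left(u \right)} = \frac{1}{u + \left(\frac{2}{9} + \frac{u^{2}}{9}\right)} = \frac{1}{\frac{2}{9} + u + \frac{u^{2}}{9}}$)
$\left(-293 + V{\left(U{\left(-4 \right)} \right)}\right) 101 = \left(-293 + \frac{9}{2 + \left(-5\right)^{2} + 9 \left(-5\right)}\right) 101 = \left(-293 + \frac{9}{2 + 25 - 45}\right) 101 = \left(-293 + \frac{9}{-18}\right) 101 = \left(-293 + 9 \left(- \frac{1}{18}\right)\right) 101 = \left(-293 - \frac{1}{2}\right) 101 = \left(- \frac{587}{2}\right) 101 = - \frac{59287}{2}$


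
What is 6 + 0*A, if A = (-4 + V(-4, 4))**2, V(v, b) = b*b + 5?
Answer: 6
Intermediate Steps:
V(v, b) = 5 + b**2 (V(v, b) = b**2 + 5 = 5 + b**2)
A = 289 (A = (-4 + (5 + 4**2))**2 = (-4 + (5 + 16))**2 = (-4 + 21)**2 = 17**2 = 289)
6 + 0*A = 6 + 0*289 = 6 + 0 = 6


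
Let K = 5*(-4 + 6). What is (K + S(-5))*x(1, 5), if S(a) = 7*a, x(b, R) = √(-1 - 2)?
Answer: -25*I*√3 ≈ -43.301*I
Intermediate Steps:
x(b, R) = I*√3 (x(b, R) = √(-3) = I*√3)
K = 10 (K = 5*2 = 10)
(K + S(-5))*x(1, 5) = (10 + 7*(-5))*(I*√3) = (10 - 35)*(I*√3) = -25*I*√3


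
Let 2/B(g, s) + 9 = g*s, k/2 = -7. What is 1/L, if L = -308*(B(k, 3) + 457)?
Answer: -51/7177940 ≈ -7.1051e-6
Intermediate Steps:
k = -14 (k = 2*(-7) = -14)
B(g, s) = 2/(-9 + g*s)
L = -7177940/51 (L = -308*(2/(-9 - 14*3) + 457) = -308*(2/(-9 - 42) + 457) = -308*(2/(-51) + 457) = -308*(2*(-1/51) + 457) = -308*(-2/51 + 457) = -308*23305/51 = -7177940/51 ≈ -1.4074e+5)
1/L = 1/(-7177940/51) = -51/7177940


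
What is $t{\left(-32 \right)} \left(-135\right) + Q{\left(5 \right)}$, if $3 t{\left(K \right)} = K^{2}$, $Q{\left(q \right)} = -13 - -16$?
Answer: $-46077$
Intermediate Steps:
$Q{\left(q \right)} = 3$ ($Q{\left(q \right)} = -13 + 16 = 3$)
$t{\left(K \right)} = \frac{K^{2}}{3}$
$t{\left(-32 \right)} \left(-135\right) + Q{\left(5 \right)} = \frac{\left(-32\right)^{2}}{3} \left(-135\right) + 3 = \frac{1}{3} \cdot 1024 \left(-135\right) + 3 = \frac{1024}{3} \left(-135\right) + 3 = -46080 + 3 = -46077$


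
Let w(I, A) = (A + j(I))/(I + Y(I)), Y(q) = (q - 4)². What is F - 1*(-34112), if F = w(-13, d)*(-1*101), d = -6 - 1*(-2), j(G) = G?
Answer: 9416629/276 ≈ 34118.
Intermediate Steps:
Y(q) = (-4 + q)²
d = -4 (d = -6 + 2 = -4)
w(I, A) = (A + I)/(I + (-4 + I)²)
F = 1717/276 (F = ((-4 - 13)/(-13 + (-4 - 13)²))*(-1*101) = (-17/(-13 + (-17)²))*(-101) = (-17/(-13 + 289))*(-101) = (-17/276)*(-101) = ((1/276)*(-17))*(-101) = -17/276*(-101) = 1717/276 ≈ 6.2210)
F - 1*(-34112) = 1717/276 - 1*(-34112) = 1717/276 + 34112 = 9416629/276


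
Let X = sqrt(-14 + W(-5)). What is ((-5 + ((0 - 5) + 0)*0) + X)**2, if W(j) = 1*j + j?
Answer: 1 - 20*I*sqrt(6) ≈ 1.0 - 48.99*I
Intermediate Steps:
W(j) = 2*j (W(j) = j + j = 2*j)
X = 2*I*sqrt(6) (X = sqrt(-14 + 2*(-5)) = sqrt(-14 - 10) = sqrt(-24) = 2*I*sqrt(6) ≈ 4.899*I)
((-5 + ((0 - 5) + 0)*0) + X)**2 = ((-5 + ((0 - 5) + 0)*0) + 2*I*sqrt(6))**2 = ((-5 + (-5 + 0)*0) + 2*I*sqrt(6))**2 = ((-5 - 5*0) + 2*I*sqrt(6))**2 = ((-5 + 0) + 2*I*sqrt(6))**2 = (-5 + 2*I*sqrt(6))**2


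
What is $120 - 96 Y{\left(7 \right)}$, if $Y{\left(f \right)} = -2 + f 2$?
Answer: $-1032$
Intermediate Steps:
$Y{\left(f \right)} = -2 + 2 f$
$120 - 96 Y{\left(7 \right)} = 120 - 96 \left(-2 + 2 \cdot 7\right) = 120 - 96 \left(-2 + 14\right) = 120 - 1152 = -1032$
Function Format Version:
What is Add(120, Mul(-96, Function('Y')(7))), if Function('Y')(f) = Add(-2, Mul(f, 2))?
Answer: -1032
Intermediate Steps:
Function('Y')(f) = Add(-2, Mul(2, f))
Add(120, Mul(-96, Function('Y')(7))) = Add(120, Mul(-96, Add(-2, Mul(2, 7)))) = Add(120, Mul(-96, Add(-2, 14))) = Add(120, Mul(-96, 12)) = Add(120, -1152) = -1032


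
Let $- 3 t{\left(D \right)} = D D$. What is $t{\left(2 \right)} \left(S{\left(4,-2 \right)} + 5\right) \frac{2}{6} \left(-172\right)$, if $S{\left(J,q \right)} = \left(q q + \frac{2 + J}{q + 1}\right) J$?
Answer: $- \frac{688}{3} \approx -229.33$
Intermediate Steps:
$t{\left(D \right)} = - \frac{D^{2}}{3}$ ($t{\left(D \right)} = - \frac{D D}{3} = - \frac{D^{2}}{3}$)
$S{\left(J,q \right)} = J \left(q^{2} + \frac{2 + J}{1 + q}\right)$ ($S{\left(J,q \right)} = \left(q^{2} + \frac{2 + J}{1 + q}\right) J = J \left(q^{2} + \frac{2 + J}{1 + q}\right)$)
$t{\left(2 \right)} \left(S{\left(4,-2 \right)} + 5\right) \frac{2}{6} \left(-172\right) = - \frac{2^{2}}{3} \left(\frac{4 \left(2 + 4 + \left(-2\right)^{2} + \left(-2\right)^{3}\right)}{1 - 2} + 5\right) \frac{2}{6} \left(-172\right) = \left(- \frac{1}{3}\right) 4 \left(\frac{4 \left(2 + 4 + 4 - 8\right)}{-1} + 5\right) 2 \cdot \frac{1}{6} \left(-172\right) = - \frac{4 \left(4 \left(-1\right) 2 + 5\right) \frac{1}{3}}{3} \left(-172\right) = - \frac{4 \left(-8 + 5\right) \frac{1}{3}}{3} \left(-172\right) = - \frac{4 \left(\left(-3\right) \frac{1}{3}\right)}{3} \left(-172\right) = \left(- \frac{4}{3}\right) \left(-1\right) \left(-172\right) = \frac{4}{3} \left(-172\right) = - \frac{688}{3}$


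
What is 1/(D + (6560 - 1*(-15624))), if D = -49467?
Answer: -1/27283 ≈ -3.6653e-5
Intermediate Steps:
1/(D + (6560 - 1*(-15624))) = 1/(-49467 + (6560 - 1*(-15624))) = 1/(-49467 + (6560 + 15624)) = 1/(-49467 + 22184) = 1/(-27283) = -1/27283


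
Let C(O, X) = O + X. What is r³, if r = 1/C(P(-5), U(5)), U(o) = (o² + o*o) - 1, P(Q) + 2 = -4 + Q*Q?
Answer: 1/314432 ≈ 3.1803e-6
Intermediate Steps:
P(Q) = -6 + Q² (P(Q) = -2 + (-4 + Q*Q) = -2 + (-4 + Q²) = -6 + Q²)
U(o) = -1 + 2*o² (U(o) = (o² + o²) - 1 = 2*o² - 1 = -1 + 2*o²)
r = 1/68 (r = 1/((-6 + (-5)²) + (-1 + 2*5²)) = 1/((-6 + 25) + (-1 + 2*25)) = 1/(19 + (-1 + 50)) = 1/(19 + 49) = 1/68 ≈ 0.014706)
r³ = (1/68)³ = 1/314432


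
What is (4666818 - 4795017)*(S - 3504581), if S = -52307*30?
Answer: 650454932409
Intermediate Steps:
S = -1569210
(4666818 - 4795017)*(S - 3504581) = (4666818 - 4795017)*(-1569210 - 3504581) = -128199*(-5073791) = 650454932409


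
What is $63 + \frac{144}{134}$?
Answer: $\frac{4293}{67} \approx 64.075$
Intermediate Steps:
$63 + \frac{144}{134} = 63 + 144 \cdot \frac{1}{134} = 63 + \frac{72}{67} = \frac{4293}{67}$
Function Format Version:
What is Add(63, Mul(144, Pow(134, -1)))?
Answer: Rational(4293, 67) ≈ 64.075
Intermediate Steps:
Add(63, Mul(144, Pow(134, -1))) = Add(63, Mul(144, Rational(1, 134))) = Add(63, Rational(72, 67)) = Rational(4293, 67)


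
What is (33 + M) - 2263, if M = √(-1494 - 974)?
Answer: -2230 + 2*I*√617 ≈ -2230.0 + 49.679*I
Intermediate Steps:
M = 2*I*√617 (M = √(-2468) = 2*I*√617 ≈ 49.679*I)
(33 + M) - 2263 = (33 + 2*I*√617) - 2263 = -2230 + 2*I*√617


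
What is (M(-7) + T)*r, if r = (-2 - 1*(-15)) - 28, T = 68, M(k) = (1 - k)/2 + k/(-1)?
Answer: -1185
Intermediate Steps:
M(k) = ½ - 3*k/2 (M(k) = (1 - k)*(½) + k*(-1) = (½ - k/2) - k = ½ - 3*k/2)
r = -15 (r = (-2 + 15) - 28 = 13 - 28 = -15)
(M(-7) + T)*r = ((½ - 3/2*(-7)) + 68)*(-15) = ((½ + 21/2) + 68)*(-15) = (11 + 68)*(-15) = 79*(-15) = -1185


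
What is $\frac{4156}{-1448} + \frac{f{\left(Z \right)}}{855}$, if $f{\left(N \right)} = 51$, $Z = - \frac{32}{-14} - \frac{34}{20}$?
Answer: $- \frac{289961}{103170} \approx -2.8105$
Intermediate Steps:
$Z = \frac{41}{70}$ ($Z = \left(-32\right) \left(- \frac{1}{14}\right) - \frac{17}{10} = \frac{16}{7} - \frac{17}{10} = \frac{41}{70} \approx 0.58571$)
$\frac{4156}{-1448} + \frac{f{\left(Z \right)}}{855} = \frac{4156}{-1448} + \frac{51}{855} = 4156 \left(- \frac{1}{1448}\right) + 51 \cdot \frac{1}{855} = - \frac{1039}{362} + \frac{17}{285} = - \frac{289961}{103170}$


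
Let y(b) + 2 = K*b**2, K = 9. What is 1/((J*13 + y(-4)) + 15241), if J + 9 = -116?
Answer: 1/13758 ≈ 7.2685e-5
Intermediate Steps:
J = -125 (J = -9 - 116 = -125)
y(b) = -2 + 9*b**2
1/((J*13 + y(-4)) + 15241) = 1/((-125*13 + (-2 + 9*(-4)**2)) + 15241) = 1/((-1625 + (-2 + 9*16)) + 15241) = 1/((-1625 + (-2 + 144)) + 15241) = 1/((-1625 + 142) + 15241) = 1/(-1483 + 15241) = 1/13758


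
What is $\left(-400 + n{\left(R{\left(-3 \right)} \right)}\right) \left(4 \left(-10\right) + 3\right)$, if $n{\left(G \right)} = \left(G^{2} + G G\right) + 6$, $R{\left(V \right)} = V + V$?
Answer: $11914$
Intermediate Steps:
$R{\left(V \right)} = 2 V$
$n{\left(G \right)} = 6 + 2 G^{2}$ ($n{\left(G \right)} = \left(G^{2} + G^{2}\right) + 6 = 2 G^{2} + 6 = 6 + 2 G^{2}$)
$\left(-400 + n{\left(R{\left(-3 \right)} \right)}\right) \left(4 \left(-10\right) + 3\right) = \left(-400 + \left(6 + 2 \left(2 \left(-3\right)\right)^{2}\right)\right) \left(4 \left(-10\right) + 3\right) = \left(-400 + \left(6 + 2 \left(-6\right)^{2}\right)\right) \left(-40 + 3\right) = \left(-400 + \left(6 + 2 \cdot 36\right)\right) \left(-37\right) = \left(-400 + \left(6 + 72\right)\right) \left(-37\right) = \left(-400 + 78\right) \left(-37\right) = \left(-322\right) \left(-37\right) = 11914$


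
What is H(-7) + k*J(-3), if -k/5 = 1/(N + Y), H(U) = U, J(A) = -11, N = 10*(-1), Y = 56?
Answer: -267/46 ≈ -5.8043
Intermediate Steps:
N = -10
k = -5/46 (k = -5/(-10 + 56) = -5/46 ≈ -0.10870)
H(-7) + k*J(-3) = -7 - 5/46*(-11) = -7 + 55/46 = -267/46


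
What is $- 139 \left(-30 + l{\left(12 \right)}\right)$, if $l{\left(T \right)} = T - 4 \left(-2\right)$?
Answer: $1390$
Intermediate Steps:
$l{\left(T \right)} = 8 + T$ ($l{\left(T \right)} = T - -8 = T + 8 = 8 + T$)
$- 139 \left(-30 + l{\left(12 \right)}\right) = - 139 \left(-30 + \left(8 + 12\right)\right) = - 139 \left(-30 + 20\right) = \left(-139\right) \left(-10\right) = 1390$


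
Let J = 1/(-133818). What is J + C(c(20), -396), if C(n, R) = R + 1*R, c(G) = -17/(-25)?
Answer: -105983857/133818 ≈ -792.00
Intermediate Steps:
J = -1/133818 ≈ -7.4728e-6
c(G) = 17/25 (c(G) = -17*(-1/25) = 17/25)
C(n, R) = 2*R (C(n, R) = R + R = 2*R)
J + C(c(20), -396) = -1/133818 + 2*(-396) = -1/133818 - 792 = -105983857/133818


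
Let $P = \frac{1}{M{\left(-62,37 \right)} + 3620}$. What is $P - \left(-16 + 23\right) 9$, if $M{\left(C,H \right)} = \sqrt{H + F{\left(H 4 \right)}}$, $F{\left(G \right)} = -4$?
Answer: $- \frac{825571501}{13104367} - \frac{\sqrt{33}}{13104367} \approx -63.0$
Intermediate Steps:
$M{\left(C,H \right)} = \sqrt{-4 + H}$ ($M{\left(C,H \right)} = \sqrt{H - 4} = \sqrt{-4 + H}$)
$P = \frac{1}{3620 + \sqrt{33}}$ ($P = \frac{1}{\sqrt{-4 + 37} + 3620} = \frac{1}{\sqrt{33} + 3620} = \frac{1}{3620 + \sqrt{33}} \approx 0.00027581$)
$P - \left(-16 + 23\right) 9 = \left(\frac{3620}{13104367} - \frac{\sqrt{33}}{13104367}\right) - \left(-16 + 23\right) 9 = \left(\frac{3620}{13104367} - \frac{\sqrt{33}}{13104367}\right) - 7 \cdot 9 = \left(\frac{3620}{13104367} - \frac{\sqrt{33}}{13104367}\right) - 63 = - \frac{825571501}{13104367} - \frac{\sqrt{33}}{13104367}$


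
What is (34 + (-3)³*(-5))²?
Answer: 28561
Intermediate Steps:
(34 + (-3)³*(-5))² = (34 - 27*(-5))² = (34 + 135)² = 169² = 28561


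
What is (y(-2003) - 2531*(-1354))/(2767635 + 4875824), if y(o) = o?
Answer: 3424971/7643459 ≈ 0.44809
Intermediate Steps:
(y(-2003) - 2531*(-1354))/(2767635 + 4875824) = (-2003 - 2531*(-1354))/(2767635 + 4875824) = (-2003 + 3426974)/7643459 = 3424971*(1/7643459) = 3424971/7643459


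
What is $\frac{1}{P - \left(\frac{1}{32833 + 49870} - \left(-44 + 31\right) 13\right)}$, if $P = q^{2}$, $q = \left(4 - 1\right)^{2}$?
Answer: $- \frac{82703}{7277865} \approx -0.011364$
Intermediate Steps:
$q = 9$ ($q = 3^{2} = 9$)
$P = 81$ ($P = 9^{2} = 81$)
$\frac{1}{P - \left(\frac{1}{32833 + 49870} - \left(-44 + 31\right) 13\right)} = \frac{1}{81 - \left(\frac{1}{32833 + 49870} - \left(-44 + 31\right) 13\right)} = \frac{1}{81 - \frac{13976808}{82703}} = \frac{1}{- \frac{7277865}{82703}} = - \frac{82703}{7277865}$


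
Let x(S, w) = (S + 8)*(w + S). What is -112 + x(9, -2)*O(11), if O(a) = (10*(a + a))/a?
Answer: 2268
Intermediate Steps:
O(a) = 20 (O(a) = (10*(2*a))/a = (20*a)/a = 20)
x(S, w) = (8 + S)*(S + w)
-112 + x(9, -2)*O(11) = -112 + (9² + 8*9 + 8*(-2) + 9*(-2))*20 = -112 + (81 + 72 - 16 - 18)*20 = -112 + 119*20 = -112 + 2380 = 2268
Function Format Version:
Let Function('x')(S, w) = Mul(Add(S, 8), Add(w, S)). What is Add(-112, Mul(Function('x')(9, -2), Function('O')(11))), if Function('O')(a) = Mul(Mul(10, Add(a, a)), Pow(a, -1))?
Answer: 2268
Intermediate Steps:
Function('O')(a) = 20 (Function('O')(a) = Mul(Mul(10, Mul(2, a)), Pow(a, -1)) = Mul(Mul(20, a), Pow(a, -1)) = 20)
Function('x')(S, w) = Mul(Add(8, S), Add(S, w))
Add(-112, Mul(Function('x')(9, -2), Function('O')(11))) = Add(-112, Mul(Add(Pow(9, 2), Mul(8, 9), Mul(8, -2), Mul(9, -2)), 20)) = Add(-112, Mul(Add(81, 72, -16, -18), 20)) = Add(-112, Mul(119, 20)) = Add(-112, 2380) = 2268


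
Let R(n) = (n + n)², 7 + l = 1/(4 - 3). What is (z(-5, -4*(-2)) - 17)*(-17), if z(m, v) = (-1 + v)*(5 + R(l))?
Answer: -17442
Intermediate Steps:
l = -6 (l = -7 + 1/(4 - 3) = -7 + 1/1 = -7 + 1 = -6)
R(n) = 4*n² (R(n) = (2*n)² = 4*n²)
z(m, v) = -149 + 149*v (z(m, v) = (-1 + v)*(5 + 4*(-6)²) = (-1 + v)*(5 + 4*36) = (-1 + v)*(5 + 144) = (-1 + v)*149 = -149 + 149*v)
(z(-5, -4*(-2)) - 17)*(-17) = ((-149 + 149*(-4*(-2))) - 17)*(-17) = ((-149 + 149*8) - 17)*(-17) = ((-149 + 1192) - 17)*(-17) = (1043 - 17)*(-17) = 1026*(-17) = -17442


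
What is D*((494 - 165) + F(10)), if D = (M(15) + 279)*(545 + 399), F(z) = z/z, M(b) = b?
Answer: 91586880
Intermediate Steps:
F(z) = 1
D = 277536 (D = (15 + 279)*(545 + 399) = 294*944 = 277536)
D*((494 - 165) + F(10)) = 277536*((494 - 165) + 1) = 277536*(329 + 1) = 277536*330 = 91586880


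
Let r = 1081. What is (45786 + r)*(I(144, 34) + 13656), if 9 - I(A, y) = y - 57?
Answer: 641515496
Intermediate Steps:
I(A, y) = 66 - y (I(A, y) = 9 - (y - 57) = 9 - (-57 + y) = 9 + (57 - y) = 66 - y)
(45786 + r)*(I(144, 34) + 13656) = (45786 + 1081)*((66 - 1*34) + 13656) = 46867*((66 - 34) + 13656) = 46867*(32 + 13656) = 46867*13688 = 641515496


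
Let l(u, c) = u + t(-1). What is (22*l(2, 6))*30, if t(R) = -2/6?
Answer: 1100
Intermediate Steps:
t(R) = -⅓ (t(R) = -2*⅙ = -⅓)
l(u, c) = -⅓ + u (l(u, c) = u - ⅓ = -⅓ + u)
(22*l(2, 6))*30 = (22*(-⅓ + 2))*30 = (22*(5/3))*30 = (110/3)*30 = 1100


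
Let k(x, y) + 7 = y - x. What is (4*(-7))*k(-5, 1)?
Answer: 28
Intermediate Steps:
k(x, y) = -7 + y - x (k(x, y) = -7 + (y - x) = -7 + y - x)
(4*(-7))*k(-5, 1) = (4*(-7))*(-7 + 1 - 1*(-5)) = -28*(-7 + 1 + 5) = -28*(-1) = 28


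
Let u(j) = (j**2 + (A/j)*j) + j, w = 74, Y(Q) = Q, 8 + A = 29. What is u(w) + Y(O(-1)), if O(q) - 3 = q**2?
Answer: 5575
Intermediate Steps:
A = 21 (A = -8 + 29 = 21)
O(q) = 3 + q**2
u(j) = 21 + j + j**2 (u(j) = (j**2 + (21/j)*j) + j = (j**2 + 21) + j = (21 + j**2) + j = 21 + j + j**2)
u(w) + Y(O(-1)) = (21 + 74 + 74**2) + (3 + (-1)**2) = (21 + 74 + 5476) + (3 + 1) = 5571 + 4 = 5575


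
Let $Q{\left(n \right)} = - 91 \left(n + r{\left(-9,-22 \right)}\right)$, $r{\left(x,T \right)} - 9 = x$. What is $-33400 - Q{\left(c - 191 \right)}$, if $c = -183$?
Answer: $-67434$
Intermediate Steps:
$r{\left(x,T \right)} = 9 + x$
$Q{\left(n \right)} = - 91 n$ ($Q{\left(n \right)} = - 91 \left(n + \left(9 - 9\right)\right) = - 91 \left(n + 0\right) = - 91 n$)
$-33400 - Q{\left(c - 191 \right)} = -33400 - - 91 \left(-183 - 191\right) = -33400 - \left(-91\right) \left(-374\right) = -33400 - 34034 = -67434$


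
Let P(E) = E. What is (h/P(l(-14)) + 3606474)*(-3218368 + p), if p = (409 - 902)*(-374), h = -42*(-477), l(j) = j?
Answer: -10937649991398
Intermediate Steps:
h = 20034
p = 184382 (p = -493*(-374) = 184382)
(h/P(l(-14)) + 3606474)*(-3218368 + p) = (20034/(-14) + 3606474)*(-3218368 + 184382) = (20034*(-1/14) + 3606474)*(-3033986) = (-1431 + 3606474)*(-3033986) = 3605043*(-3033986) = -10937649991398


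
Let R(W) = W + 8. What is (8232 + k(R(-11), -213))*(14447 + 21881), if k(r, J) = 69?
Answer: 301558728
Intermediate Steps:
R(W) = 8 + W
(8232 + k(R(-11), -213))*(14447 + 21881) = (8232 + 69)*(14447 + 21881) = 8301*36328 = 301558728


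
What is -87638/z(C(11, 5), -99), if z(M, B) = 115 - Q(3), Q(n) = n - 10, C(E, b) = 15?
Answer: -43819/61 ≈ -718.34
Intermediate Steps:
Q(n) = -10 + n
z(M, B) = 122 (z(M, B) = 115 - (-10 + 3) = 115 - 1*(-7) = 115 + 7 = 122)
-87638/z(C(11, 5), -99) = -87638/122 = -87638*1/122 = -43819/61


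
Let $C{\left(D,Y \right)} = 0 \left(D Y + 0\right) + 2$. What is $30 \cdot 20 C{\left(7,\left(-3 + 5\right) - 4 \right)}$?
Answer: $1200$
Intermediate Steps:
$C{\left(D,Y \right)} = 2$ ($C{\left(D,Y \right)} = 0 D Y + 2 = 0 + 2 = 2$)
$30 \cdot 20 C{\left(7,\left(-3 + 5\right) - 4 \right)} = 30 \cdot 20 \cdot 2 = 600 \cdot 2 = 1200$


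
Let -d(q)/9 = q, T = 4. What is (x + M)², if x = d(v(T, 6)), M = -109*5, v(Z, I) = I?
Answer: 358801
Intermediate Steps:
d(q) = -9*q
M = -545
x = -54 (x = -9*6 = -54)
(x + M)² = (-54 - 545)² = (-599)² = 358801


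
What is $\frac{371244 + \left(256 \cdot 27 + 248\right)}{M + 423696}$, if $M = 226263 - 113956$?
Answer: $\frac{29108}{41231} \approx 0.70597$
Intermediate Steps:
$M = 112307$
$\frac{371244 + \left(256 \cdot 27 + 248\right)}{M + 423696} = \frac{371244 + \left(256 \cdot 27 + 248\right)}{112307 + 423696} = \frac{371244 + \left(6912 + 248\right)}{536003} = \left(371244 + 7160\right) \frac{1}{536003} = 378404 \cdot \frac{1}{536003} = \frac{29108}{41231}$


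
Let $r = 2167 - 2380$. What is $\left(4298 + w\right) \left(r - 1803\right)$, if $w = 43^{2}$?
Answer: $-12392352$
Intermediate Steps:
$w = 1849$
$r = -213$
$\left(4298 + w\right) \left(r - 1803\right) = \left(4298 + 1849\right) \left(-213 - 1803\right) = 6147 \left(-2016\right) = -12392352$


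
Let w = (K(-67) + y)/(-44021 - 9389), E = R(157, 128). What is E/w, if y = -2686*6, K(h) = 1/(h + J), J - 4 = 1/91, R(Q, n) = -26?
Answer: -7959799120/92377003 ≈ -86.167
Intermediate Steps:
E = -26
J = 365/91 (J = 4 + 1/91 = 365/91 ≈ 4.0110)
K(h) = 1/(365/91 + h) (K(h) = 1/(h + 365/91) = 1/(365/91 + h))
y = -16116
w = 92377003/306146120 (w = (91/(365 + 91*(-67)) - 16116)/(-44021 - 9389) = (91/(365 - 6097) - 16116)/(-53410) = (91/(-5732) - 16116)*(-1/53410) = (91*(-1/5732) - 16116)*(-1/53410) = (-91/5732 - 16116)*(-1/53410) = -92377003/5732*(-1/53410) = 92377003/306146120 ≈ 0.30174)
E/w = -26/92377003/306146120 = -26*306146120/92377003 = -7959799120/92377003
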